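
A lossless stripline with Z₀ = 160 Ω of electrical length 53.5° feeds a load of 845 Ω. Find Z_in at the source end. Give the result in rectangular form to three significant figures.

tan(βl) = tan(53.5°) = 1.35
Z_in = Z_0·(Z_L + jZ_0·tanβl)/(Z_0 + jZ_L·tanβl)
     = 160·(845 + j216)/(160 + j1140)

Z_in ≈ 46 − j112 Ω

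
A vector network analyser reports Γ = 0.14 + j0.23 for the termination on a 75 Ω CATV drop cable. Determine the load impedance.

Z_L = Z_0·(1 + Γ)/(1 − Γ) = 75·(1.14 + j0.23)/(0.86 − j0.23)

Z_L ≈ 87.8 + j43.5 Ω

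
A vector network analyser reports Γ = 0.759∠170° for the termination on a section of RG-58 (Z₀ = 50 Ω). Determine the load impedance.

Z_L ≈ 6.9 + j4.29 Ω

Z_L = Z_0·(1 + Γ)/(1 − Γ) = 50·(0.253 + j0.132)/(1.75 − j0.132)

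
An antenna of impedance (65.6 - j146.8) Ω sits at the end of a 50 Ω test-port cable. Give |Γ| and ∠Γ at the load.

Γ ≈ 0.79 ∠ -32.2°

Γ = (Z_L − Z_0)/(Z_L + Z_0) = (15.6 − j146.8)/(115.6 − j146.8)
|Γ| = 148/187 = 0.79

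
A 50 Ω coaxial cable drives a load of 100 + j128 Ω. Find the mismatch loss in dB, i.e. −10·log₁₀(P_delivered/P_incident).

mismatch loss ≈ 2.89 dB

Γ = (50 + j128)/(150 + j128), |Γ| = 0.697
|Γ|² = 0.486, so P_del/P_inc = 1 − |Γ|² = 0.514
ML = −10·log₁₀(1 − |Γ|²)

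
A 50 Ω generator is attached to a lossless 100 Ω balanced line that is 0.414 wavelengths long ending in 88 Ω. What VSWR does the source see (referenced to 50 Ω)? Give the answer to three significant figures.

VSWR ≈ 1.91

βl = 2π × 0.414 = 149°
tan(βl) = -0.6
Z_in = Z_0·(Z_L + jZ_0·tanβl)/(Z_0 + jZ_L·tanβl) = 93.6 − j10.6 Ω
Γ_s = (Z_in − Z_s)/(Z_in + Z_s) = (43.6 − j10.6)/(144 − j10.6), |Γ_s| = 0.312
VSWR = (1 + |Γ_s|)/(1 − |Γ_s|)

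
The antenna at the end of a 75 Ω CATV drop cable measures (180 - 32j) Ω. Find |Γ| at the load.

|Γ| ≈ 0.427

Γ = (Z_L − Z_0)/(Z_L + Z_0) = (105 − j32)/(255 − j32)
|Γ| = 110/257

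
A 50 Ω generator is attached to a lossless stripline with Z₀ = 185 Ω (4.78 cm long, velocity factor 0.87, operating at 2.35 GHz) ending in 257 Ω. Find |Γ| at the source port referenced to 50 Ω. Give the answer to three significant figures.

|Γ| ≈ 0.65

λ = v/f = 0.87·c / 2.35 GHz = 0.111 m
βl = 2π·l/λ = 2π × 0.43 = 155°
tan(βl) = -0.468
Z_in = Z_0·(Z_L + jZ_0·tanβl)/(Z_0 + jZ_L·tanβl) = 220 + j56.6 Ω
Γ_s = (Z_in − Z_s)/(Z_in + Z_s) = (170 + j56.6)/(270 + j56.6), |Γ_s| = 0.65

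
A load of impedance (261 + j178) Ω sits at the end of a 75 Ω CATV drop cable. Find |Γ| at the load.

Γ = (Z_L − Z_0)/(Z_L + Z_0) = (186 + j178)/(336 + j178)
|Γ| = 257/380

|Γ| ≈ 0.677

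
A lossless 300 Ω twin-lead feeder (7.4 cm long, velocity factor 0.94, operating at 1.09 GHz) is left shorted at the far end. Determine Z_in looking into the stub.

λ = v/f = 0.94·c / 1.09 GHz = 0.259 m
βl = 2π·l/λ = 2π × 0.286 = 103°
tan(βl) = -4.34
For a shorted stub, Z_in = jZ_0·tan(βl)

Z_in ≈ −j1300 Ω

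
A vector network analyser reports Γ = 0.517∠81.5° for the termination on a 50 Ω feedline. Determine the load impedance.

Z_L ≈ 32.9 + j45.9 Ω

Z_L = Z_0·(1 + Γ)/(1 − Γ) = 50·(1.08 + j0.511)/(0.924 − j0.511)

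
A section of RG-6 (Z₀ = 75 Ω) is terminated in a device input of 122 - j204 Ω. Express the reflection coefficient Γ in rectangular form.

Γ = (Z_L − Z_0)/(Z_L + Z_0) = (47 − j204)/(197 − j204)

Γ ≈ 0.633 − j0.38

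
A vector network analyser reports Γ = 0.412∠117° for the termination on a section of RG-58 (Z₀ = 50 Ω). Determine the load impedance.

Z_L ≈ 26.9 + j23.8 Ω

Z_L = Z_0·(1 + Γ)/(1 − Γ) = 50·(0.813 + j0.367)/(1.19 − j0.367)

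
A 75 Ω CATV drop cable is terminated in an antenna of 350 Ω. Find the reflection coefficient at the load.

Γ = 0.647

Γ = (Z_L − Z_0)/(Z_L + Z_0) = (350 − 75)/(350 + 75) = 275/425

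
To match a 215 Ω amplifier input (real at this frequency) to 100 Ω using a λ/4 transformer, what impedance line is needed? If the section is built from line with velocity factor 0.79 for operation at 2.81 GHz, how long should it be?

Z_qwt = √(Z_0·R_L) = √(100 × 215) = √21500
λ = 0.79·c/f = 0.0843 m, so l = λ/4 = 0.0211 m

Z_qwt ≈ 147 Ω; length ≈ 2.11 cm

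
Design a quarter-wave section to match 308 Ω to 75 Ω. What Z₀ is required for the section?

Z_qwt = √(Z_0·R_L) = √(75 × 308) = √23100

Z_qwt ≈ 152 Ω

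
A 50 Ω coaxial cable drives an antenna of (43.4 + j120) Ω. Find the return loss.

Γ = (-6.6 + j120)/(93.4 + j120), |Γ| = 0.79
RL = −20·log₁₀|Γ| = −20·log₁₀(0.79)

RL ≈ 2.04 dB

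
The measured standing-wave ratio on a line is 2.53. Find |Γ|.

|Γ| ≈ 0.433

|Γ| = (S − 1)/(S + 1) = (2.53 − 1)/(2.53 + 1) = 1.53/3.53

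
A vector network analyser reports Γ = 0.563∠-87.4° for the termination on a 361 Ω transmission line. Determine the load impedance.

Z_L = Z_0·(1 + Γ)/(1 − Γ) = 361·(1.03 − j0.562)/(0.974 + j0.562)

Z_L ≈ 195 − j321 Ω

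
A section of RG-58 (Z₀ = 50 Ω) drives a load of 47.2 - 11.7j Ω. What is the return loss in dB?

RL ≈ 18.2 dB

Γ = (-2.8 − j11.7)/(97.2 − j11.7), |Γ| = 0.123
RL = −20·log₁₀|Γ| = −20·log₁₀(0.123)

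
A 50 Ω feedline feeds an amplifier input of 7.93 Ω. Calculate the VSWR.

VSWR ≈ 6.31

For a purely resistive load, VSWR = R_L/Z_0 or Z_0/R_L (whichever > 1) = 50/7.93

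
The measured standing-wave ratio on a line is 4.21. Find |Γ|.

|Γ| ≈ 0.616

|Γ| = (S − 1)/(S + 1) = (4.21 − 1)/(4.21 + 1) = 3.21/5.21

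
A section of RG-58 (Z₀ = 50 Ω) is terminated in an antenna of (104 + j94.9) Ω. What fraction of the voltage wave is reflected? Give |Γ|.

|Γ| ≈ 0.604

Γ = (Z_L − Z_0)/(Z_L + Z_0) = (54 + j94.9)/(154 + j94.9)
|Γ| = 109/181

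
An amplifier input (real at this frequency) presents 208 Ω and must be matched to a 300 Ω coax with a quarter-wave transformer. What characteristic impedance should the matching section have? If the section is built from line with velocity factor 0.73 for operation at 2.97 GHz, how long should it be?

Z_qwt ≈ 250 Ω; length ≈ 1.84 cm

Z_qwt = √(Z_0·R_L) = √(300 × 208) = √62400
λ = 0.73·c/f = 0.0737 m, so l = λ/4 = 0.0184 m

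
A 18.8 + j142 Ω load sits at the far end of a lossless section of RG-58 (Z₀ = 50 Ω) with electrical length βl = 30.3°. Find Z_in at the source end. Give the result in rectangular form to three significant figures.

tan(βl) = tan(30.3°) = 0.584
Z_in = Z_0·(Z_L + jZ_0·tanβl)/(Z_0 + jZ_L·tanβl)
     = 50·(18.8 + j171)/(-33 + j11)

Z_in ≈ 52.2 − j242 Ω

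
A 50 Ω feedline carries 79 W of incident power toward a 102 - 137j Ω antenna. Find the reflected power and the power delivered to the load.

P_reflected ≈ 40.5 W; P_delivered ≈ 38.5 W

|Γ| = |(52 − j137)/(152 − j137)| = 0.716
|Γ|² = 0.513
P_refl = |Γ|²·P_inc = 40.5 W, P_del = (1 − |Γ|²)·P_inc = 38.5 W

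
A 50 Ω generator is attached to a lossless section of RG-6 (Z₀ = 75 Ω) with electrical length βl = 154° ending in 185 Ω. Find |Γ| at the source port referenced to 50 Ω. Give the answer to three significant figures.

|Γ| ≈ 0.539

tan(βl) = -0.488
Z_in = Z_0·(Z_L + jZ_0·tanβl)/(Z_0 + jZ_L·tanβl) = 93.6 + j76 Ω
Γ_s = (Z_in − Z_s)/(Z_in + Z_s) = (43.6 + j76)/(144 + j76), |Γ_s| = 0.539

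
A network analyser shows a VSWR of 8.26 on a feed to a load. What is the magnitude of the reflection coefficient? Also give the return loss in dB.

|Γ| = (S − 1)/(S + 1) = (8.26 − 1)/(8.26 + 1) = 7.26/9.26
RL = −20·log₁₀|Γ| = −20·log₁₀(0.784)

|Γ| ≈ 0.784; return loss ≈ 2.11 dB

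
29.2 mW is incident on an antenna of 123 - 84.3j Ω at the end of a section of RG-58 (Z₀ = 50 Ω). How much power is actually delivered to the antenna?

P_delivered ≈ 19.4 mW

|Γ| = |(73 − j84.3)/(173 − j84.3)| = 0.579
|Γ|² = 0.336
P_refl = |Γ|²·P_inc = 9.8 mW, P_del = (1 − |Γ|²)·P_inc = 19.4 mW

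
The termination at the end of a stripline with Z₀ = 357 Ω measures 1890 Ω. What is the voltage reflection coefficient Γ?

Γ = 0.682

Γ = (Z_L − Z_0)/(Z_L + Z_0) = (1890 − 357)/(1890 + 357) = 1533/2247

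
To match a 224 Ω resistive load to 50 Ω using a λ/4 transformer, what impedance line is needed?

Z_qwt ≈ 106 Ω

Z_qwt = √(Z_0·R_L) = √(50 × 224) = √11200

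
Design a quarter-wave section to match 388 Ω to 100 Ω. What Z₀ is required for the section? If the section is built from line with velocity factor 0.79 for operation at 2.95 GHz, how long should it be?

Z_qwt ≈ 197 Ω; length ≈ 2.01 cm

Z_qwt = √(Z_0·R_L) = √(100 × 388) = √38800
λ = 0.79·c/f = 0.0803 m, so l = λ/4 = 0.0201 m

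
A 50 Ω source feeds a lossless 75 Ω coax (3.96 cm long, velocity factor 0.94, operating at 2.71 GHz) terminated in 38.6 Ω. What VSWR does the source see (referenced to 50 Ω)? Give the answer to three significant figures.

VSWR ≈ 2.16

λ = v/f = 0.94·c / 2.71 GHz = 0.104 m
βl = 2π·l/λ = 2π × 0.381 = 137°
tan(βl) = -0.933
Z_in = Z_0·(Z_L + jZ_0·tanβl)/(Z_0 + jZ_L·tanβl) = 58.7 − j41.8 Ω
Γ_s = (Z_in − Z_s)/(Z_in + Z_s) = (8.66 − j41.8)/(109 − j41.8), |Γ_s| = 0.367
VSWR = (1 + |Γ_s|)/(1 − |Γ_s|)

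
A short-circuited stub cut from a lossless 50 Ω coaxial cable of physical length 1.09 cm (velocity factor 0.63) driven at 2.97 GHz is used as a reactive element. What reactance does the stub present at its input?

λ = v/f = 0.63·c / 2.97 GHz = 0.0636 m
βl = 2π·l/λ = 2π × 0.171 = 61.7°
tan(βl) = 1.85
For a short-circuited stub, Z_in = jZ_0·tan(βl)

X_in ≈ 92.7 Ω (inductive)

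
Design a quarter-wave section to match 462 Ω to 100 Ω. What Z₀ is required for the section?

Z_qwt = √(Z_0·R_L) = √(100 × 462) = √46200

Z_qwt ≈ 215 Ω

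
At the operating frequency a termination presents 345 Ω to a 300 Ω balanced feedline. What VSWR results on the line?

For a purely resistive load, VSWR = R_L/Z_0 or Z_0/R_L (whichever > 1) = 345/300

VSWR ≈ 1.15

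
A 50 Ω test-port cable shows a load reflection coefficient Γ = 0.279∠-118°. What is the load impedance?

Z_L ≈ 34.4 − j18.4 Ω

Z_L = Z_0·(1 + Γ)/(1 − Γ) = 50·(0.869 − j0.246)/(1.13 + j0.246)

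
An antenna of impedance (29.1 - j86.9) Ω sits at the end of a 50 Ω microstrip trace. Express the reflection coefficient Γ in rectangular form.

Γ ≈ 0.427 − j0.629

Γ = (Z_L − Z_0)/(Z_L + Z_0) = (-20.9 − j86.9)/(79.1 − j86.9)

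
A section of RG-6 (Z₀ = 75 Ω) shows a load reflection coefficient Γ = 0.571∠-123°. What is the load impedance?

Z_L = Z_0·(1 + Γ)/(1 − Γ) = 75·(0.689 − j0.479)/(1.31 + j0.479)

Z_L ≈ 25.9 − j36.9 Ω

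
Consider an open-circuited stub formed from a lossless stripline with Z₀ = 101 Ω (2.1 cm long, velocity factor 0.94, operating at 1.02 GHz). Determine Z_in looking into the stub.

λ = v/f = 0.94·c / 1.02 GHz = 0.276 m
βl = 2π·l/λ = 2π × 0.076 = 27.3°
tan(βl) = 0.517
For an open-circuited stub, Z_in = −jZ_0·cot(βl) = −jZ_0/tan(βl)

Z_in ≈ −j195 Ω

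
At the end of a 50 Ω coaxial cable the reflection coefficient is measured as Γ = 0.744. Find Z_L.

Z_L = Z_0·(1 + Γ)/(1 − Γ) = 50·(1.74)/(0.256)

Z_L ≈ 341 Ω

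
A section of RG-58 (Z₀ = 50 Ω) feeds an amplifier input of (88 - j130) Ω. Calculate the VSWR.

VSWR ≈ 6

Γ = (Z_L − Z_0)/(Z_L + Z_0) = (38 − j130)/(138 − j130)
|Γ| = 135/190 = 0.714
VSWR = (1 + |Γ|)/(1 − |Γ|) = 1.71/0.286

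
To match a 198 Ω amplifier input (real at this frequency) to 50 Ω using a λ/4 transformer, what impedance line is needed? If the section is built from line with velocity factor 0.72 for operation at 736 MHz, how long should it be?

Z_qwt ≈ 99.5 Ω; length ≈ 7.34 cm

Z_qwt = √(Z_0·R_L) = √(50 × 198) = √9900
λ = 0.72·c/f = 0.293 m, so l = λ/4 = 0.0734 m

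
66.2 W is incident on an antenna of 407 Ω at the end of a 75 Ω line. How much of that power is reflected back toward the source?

Γ = (407 − 75)/(407 + 75) = 0.689
|Γ|² = 0.474
P_refl = |Γ|²·P_inc = 31.4 W, P_del = (1 − |Γ|²)·P_inc = 34.8 W

P_reflected ≈ 31.4 W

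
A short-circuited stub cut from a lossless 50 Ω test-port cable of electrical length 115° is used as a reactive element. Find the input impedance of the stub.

tan(βl) = -2.14
For a short-circuited stub, Z_in = jZ_0·tan(βl)

Z_in ≈ −j107 Ω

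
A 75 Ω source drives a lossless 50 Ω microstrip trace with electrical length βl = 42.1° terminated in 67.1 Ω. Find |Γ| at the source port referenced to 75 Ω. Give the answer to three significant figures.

|Γ| ≈ 0.236

tan(βl) = 0.904
Z_in = Z_0·(Z_L + jZ_0·tanβl)/(Z_0 + jZ_L·tanβl) = 49.3 − j14.6 Ω
Γ_s = (Z_in − Z_s)/(Z_in + Z_s) = (-25.7 − j14.6)/(124 − j14.6), |Γ_s| = 0.236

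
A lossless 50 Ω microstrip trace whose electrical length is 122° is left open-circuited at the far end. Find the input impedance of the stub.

tan(βl) = -1.6
For an open-circuited stub, Z_in = −jZ_0·cot(βl) = −jZ_0/tan(βl)

Z_in ≈ +j31.2 Ω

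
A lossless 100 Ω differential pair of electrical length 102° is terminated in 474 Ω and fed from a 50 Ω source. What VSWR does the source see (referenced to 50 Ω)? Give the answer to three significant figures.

tan(βl) = -4.7
Z_in = Z_0·(Z_L + jZ_0·tanβl)/(Z_0 + jZ_L·tanβl) = 22 + j20.3 Ω
Γ_s = (Z_in − Z_s)/(Z_in + Z_s) = (-28 + j20.3)/(72 + j20.3), |Γ_s| = 0.462
VSWR = (1 + |Γ_s|)/(1 − |Γ_s|)

VSWR ≈ 2.72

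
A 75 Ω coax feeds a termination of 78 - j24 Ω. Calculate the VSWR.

Γ = (Z_L − Z_0)/(Z_L + Z_0) = (3 − j24)/(153 − j24)
|Γ| = 24.2/155 = 0.156
VSWR = (1 + |Γ|)/(1 − |Γ|) = 1.16/0.844

VSWR ≈ 1.37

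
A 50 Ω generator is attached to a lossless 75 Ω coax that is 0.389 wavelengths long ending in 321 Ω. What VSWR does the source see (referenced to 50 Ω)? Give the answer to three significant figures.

βl = 2π × 0.389 = 140°
tan(βl) = -0.838
Z_in = Z_0·(Z_L + jZ_0·tanβl)/(Z_0 + jZ_L·tanβl) = 39.4 + j78.5 Ω
Γ_s = (Z_in − Z_s)/(Z_in + Z_s) = (-10.6 + j78.5)/(89.4 + j78.5), |Γ_s| = 0.666
VSWR = (1 + |Γ_s|)/(1 − |Γ_s|)

VSWR ≈ 4.98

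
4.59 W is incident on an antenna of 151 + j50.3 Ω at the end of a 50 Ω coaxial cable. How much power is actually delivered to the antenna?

P_delivered ≈ 3.23 W

|Γ| = |(101 + j50.3)/(201 + j50.3)| = 0.545
|Γ|² = 0.297
P_refl = |Γ|²·P_inc = 1.36 W, P_del = (1 − |Γ|²)·P_inc = 3.23 W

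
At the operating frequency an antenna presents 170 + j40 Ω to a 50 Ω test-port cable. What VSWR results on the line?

VSWR ≈ 3.6

Γ = (Z_L − Z_0)/(Z_L + Z_0) = (120 + j40)/(220 + j40)
|Γ| = 126/224 = 0.566
VSWR = (1 + |Γ|)/(1 − |Γ|) = 1.57/0.434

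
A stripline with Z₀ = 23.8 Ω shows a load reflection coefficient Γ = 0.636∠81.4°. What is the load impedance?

Z_L = Z_0·(1 + Γ)/(1 − Γ) = 23.8·(1.1 + j0.629)/(0.905 − j0.629)

Z_L ≈ 11.7 + j24.7 Ω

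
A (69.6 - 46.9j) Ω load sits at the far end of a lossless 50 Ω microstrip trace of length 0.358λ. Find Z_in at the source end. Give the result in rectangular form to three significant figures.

Z_in ≈ 58.7 + j45.9 Ω

βl = 2π × 0.358 = 129°
tan(βl) = tan(129°) = -1.24
Z_in = Z_0·(Z_L + jZ_0·tanβl)/(Z_0 + jZ_L·tanβl)
     = 50·(69.6 − j109)/(-8.17 − j86.3)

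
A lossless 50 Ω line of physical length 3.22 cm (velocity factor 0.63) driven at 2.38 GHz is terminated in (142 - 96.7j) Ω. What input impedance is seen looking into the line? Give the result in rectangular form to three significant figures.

Z_in ≈ 54.8 + j82.8 Ω

λ = v/f = 0.63·c / 2.38 GHz = 0.0794 m
βl = 2π·l/λ = 2π × 0.405 = 146°
tan(βl) = tan(146°) = -0.675
Z_in = Z_0·(Z_L + jZ_0·tanβl)/(Z_0 + jZ_L·tanβl)
     = 50·(142 − j130)/(-15.3 − j95.9)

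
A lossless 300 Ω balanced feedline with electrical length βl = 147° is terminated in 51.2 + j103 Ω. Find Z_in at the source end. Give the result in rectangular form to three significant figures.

Z_in ≈ 48.3 − j70.7 Ω

tan(βl) = tan(147°) = -0.649
Z_in = Z_0·(Z_L + jZ_0·tanβl)/(Z_0 + jZ_L·tanβl)
     = 300·(51.2 − j91.8)/(367 − j33.2)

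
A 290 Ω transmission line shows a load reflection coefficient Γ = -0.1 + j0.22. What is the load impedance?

Z_L = Z_0·(1 + Γ)/(1 − Γ) = 290·(0.9 + j0.22)/(1.1 − j0.22)

Z_L ≈ 217 + j101 Ω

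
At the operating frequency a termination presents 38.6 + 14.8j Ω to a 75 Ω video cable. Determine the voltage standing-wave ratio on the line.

Γ = (Z_L − Z_0)/(Z_L + Z_0) = (-36.4 + j14.8)/(113.6 + j14.8)
|Γ| = 39.3/115 = 0.343
VSWR = (1 + |Γ|)/(1 − |Γ|) = 1.34/0.657

VSWR ≈ 2.04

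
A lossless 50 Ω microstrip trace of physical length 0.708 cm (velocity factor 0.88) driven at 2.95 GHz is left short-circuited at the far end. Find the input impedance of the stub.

λ = v/f = 0.88·c / 2.95 GHz = 0.0895 m
βl = 2π·l/λ = 2π × 0.0791 = 28.5°
tan(βl) = 0.543
For a short-circuited stub, Z_in = jZ_0·tan(βl)

Z_in ≈ +j27.1 Ω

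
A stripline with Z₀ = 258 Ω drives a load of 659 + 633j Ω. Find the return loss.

Γ = (401 + j633)/(917 + j633), |Γ| = 0.672
RL = −20·log₁₀|Γ| = −20·log₁₀(0.672)

RL ≈ 3.45 dB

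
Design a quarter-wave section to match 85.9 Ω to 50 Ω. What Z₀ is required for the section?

Z_qwt ≈ 65.5 Ω

Z_qwt = √(Z_0·R_L) = √(50 × 85.9) = √4295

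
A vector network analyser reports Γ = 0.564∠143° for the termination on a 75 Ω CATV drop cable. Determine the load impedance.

Z_L = Z_0·(1 + Γ)/(1 − Γ) = 75·(0.55 + j0.339)/(1.45 − j0.339)

Z_L ≈ 23 + j22.9 Ω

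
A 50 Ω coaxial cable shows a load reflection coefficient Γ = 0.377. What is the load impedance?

Z_L ≈ 111 Ω

Z_L = Z_0·(1 + Γ)/(1 − Γ) = 50·(1.38)/(0.623)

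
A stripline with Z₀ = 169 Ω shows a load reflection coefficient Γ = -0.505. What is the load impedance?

Z_L ≈ 55.6 Ω

Z_L = Z_0·(1 + Γ)/(1 − Γ) = 169·(0.495)/(1.5)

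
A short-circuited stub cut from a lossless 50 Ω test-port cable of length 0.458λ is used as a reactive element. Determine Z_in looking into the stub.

βl = 2π × 0.458 = 165°
tan(βl) = -0.27
For a short-circuited stub, Z_in = jZ_0·tan(βl)

Z_in ≈ −j13.5 Ω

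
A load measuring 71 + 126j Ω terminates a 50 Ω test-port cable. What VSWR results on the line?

VSWR ≈ 6.44

Γ = (Z_L − Z_0)/(Z_L + Z_0) = (21 + j126)/(121 + j126)
|Γ| = 128/175 = 0.731
VSWR = (1 + |Γ|)/(1 − |Γ|) = 1.73/0.269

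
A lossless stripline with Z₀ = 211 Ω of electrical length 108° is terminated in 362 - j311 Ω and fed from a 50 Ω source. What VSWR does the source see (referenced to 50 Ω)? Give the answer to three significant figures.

VSWR ≈ 5.92

tan(βl) = -3.08
Z_in = Z_0·(Z_L + jZ_0·tanβl)/(Z_0 + jZ_L·tanβl) = 93.9 + j131 Ω
Γ_s = (Z_in − Z_s)/(Z_in + Z_s) = (43.9 + j131)/(144 + j131), |Γ_s| = 0.711
VSWR = (1 + |Γ_s|)/(1 − |Γ_s|)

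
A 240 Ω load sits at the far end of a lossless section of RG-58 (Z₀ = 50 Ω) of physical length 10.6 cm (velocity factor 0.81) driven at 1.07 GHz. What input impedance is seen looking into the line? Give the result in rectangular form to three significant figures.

Z_in ≈ 123 + j115 Ω

λ = v/f = 0.81·c / 1.07 GHz = 0.227 m
βl = 2π·l/λ = 2π × 0.467 = 168°
tan(βl) = tan(168°) = -0.212
Z_in = Z_0·(Z_L + jZ_0·tanβl)/(Z_0 + jZ_L·tanβl)
     = 50·(240 − j10.6)/(50 − j50.9)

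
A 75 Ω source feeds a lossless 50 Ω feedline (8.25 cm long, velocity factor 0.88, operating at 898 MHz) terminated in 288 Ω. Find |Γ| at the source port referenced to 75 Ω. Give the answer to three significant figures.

λ = v/f = 0.88·c / 898 MHz = 0.294 m
βl = 2π·l/λ = 2π × 0.281 = 101°
tan(βl) = -5.13
Z_in = Z_0·(Z_L + jZ_0·tanβl)/(Z_0 + jZ_L·tanβl) = 9 + j9.44 Ω
Γ_s = (Z_in − Z_s)/(Z_in + Z_s) = (-66 + j9.44)/(84 + j9.44), |Γ_s| = 0.789

|Γ| ≈ 0.789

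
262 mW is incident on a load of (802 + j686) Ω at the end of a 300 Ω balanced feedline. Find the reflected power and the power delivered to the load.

P_reflected ≈ 112 mW; P_delivered ≈ 150 mW

|Γ| = |(502 + j686)/(1102 + j686)| = 0.655
|Γ|² = 0.429
P_refl = |Γ|²·P_inc = 112 mW, P_del = (1 − |Γ|²)·P_inc = 150 mW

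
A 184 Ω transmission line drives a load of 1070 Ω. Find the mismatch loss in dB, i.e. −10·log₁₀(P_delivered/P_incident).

Γ = (1070 − 184)/(1070 + 184) = 0.707
|Γ|² = 0.499, so P_del/P_inc = 1 − |Γ|² = 0.501
ML = −10·log₁₀(1 − |Γ|²)

mismatch loss ≈ 3 dB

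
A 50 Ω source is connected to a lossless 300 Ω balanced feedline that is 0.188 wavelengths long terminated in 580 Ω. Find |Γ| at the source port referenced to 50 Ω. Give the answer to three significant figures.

βl = 2π × 0.188 = 67.7°
tan(βl) = 2.44
Z_in = Z_0·(Z_L + jZ_0·tanβl)/(Z_0 + jZ_L·tanβl) = 174 − j86.3 Ω
Γ_s = (Z_in − Z_s)/(Z_in + Z_s) = (124 − j86.3)/(224 − j86.3), |Γ_s| = 0.629

|Γ| ≈ 0.629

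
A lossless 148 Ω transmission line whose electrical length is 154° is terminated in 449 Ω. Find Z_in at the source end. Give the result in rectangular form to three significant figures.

tan(βl) = tan(154°) = -0.488
Z_in = Z_0·(Z_L + jZ_0·tanβl)/(Z_0 + jZ_L·tanβl)
     = 148·(449 − j72.2)/(148 − j219)

Z_in ≈ 174 + j186 Ω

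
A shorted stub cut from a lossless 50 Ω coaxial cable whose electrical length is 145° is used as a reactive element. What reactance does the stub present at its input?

X_in ≈ -35 Ω (capacitive)

tan(βl) = -0.7
For a shorted stub, Z_in = jZ_0·tan(βl)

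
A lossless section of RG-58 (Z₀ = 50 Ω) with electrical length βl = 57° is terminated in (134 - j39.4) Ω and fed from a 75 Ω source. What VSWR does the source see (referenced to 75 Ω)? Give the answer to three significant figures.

VSWR ≈ 3.96

tan(βl) = 1.54
Z_in = Z_0·(Z_L + jZ_0·tanβl)/(Z_0 + jZ_L·tanβl) = 20.6 − j21.4 Ω
Γ_s = (Z_in − Z_s)/(Z_in + Z_s) = (-54.4 − j21.4)/(95.6 − j21.4), |Γ_s| = 0.597
VSWR = (1 + |Γ_s|)/(1 − |Γ_s|)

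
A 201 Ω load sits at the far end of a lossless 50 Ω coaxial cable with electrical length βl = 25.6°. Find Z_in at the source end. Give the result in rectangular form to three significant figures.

tan(βl) = tan(25.6°) = 0.479
Z_in = Z_0·(Z_L + jZ_0·tanβl)/(Z_0 + jZ_L·tanβl)
     = 50·(201 + j24)/(50 + j96.3)

Z_in ≈ 52.5 − j77.1 Ω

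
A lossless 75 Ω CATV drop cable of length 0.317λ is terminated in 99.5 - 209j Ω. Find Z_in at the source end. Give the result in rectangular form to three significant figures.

Z_in ≈ 16.5 + j62.7 Ω

βl = 2π × 0.317 = 114°
tan(βl) = tan(114°) = -2.23
Z_in = Z_0·(Z_L + jZ_0·tanβl)/(Z_0 + jZ_L·tanβl)
     = 75·(99.5 − j377)/(-392 − j222)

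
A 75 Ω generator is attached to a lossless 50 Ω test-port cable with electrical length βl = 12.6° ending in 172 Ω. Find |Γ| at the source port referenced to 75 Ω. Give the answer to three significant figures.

tan(βl) = 0.224
Z_in = Z_0·(Z_L + jZ_0·tanβl)/(Z_0 + jZ_L·tanβl) = 113 − j76.1 Ω
Γ_s = (Z_in − Z_s)/(Z_in + Z_s) = (38.5 − j76.1)/(188 − j76.1), |Γ_s| = 0.42

|Γ| ≈ 0.42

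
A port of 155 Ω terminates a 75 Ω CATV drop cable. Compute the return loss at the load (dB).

RL ≈ 9.17 dB

Γ = (155 − 75)/(155 + 75) = 0.348
RL = −20·log₁₀|Γ| = −20·log₁₀(0.348)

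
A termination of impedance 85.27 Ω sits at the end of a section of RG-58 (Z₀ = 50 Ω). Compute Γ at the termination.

Γ = (Z_L − Z_0)/(Z_L + Z_0) = (85.27 − 50)/(85.27 + 50) = 35.27/135.3

Γ = 0.261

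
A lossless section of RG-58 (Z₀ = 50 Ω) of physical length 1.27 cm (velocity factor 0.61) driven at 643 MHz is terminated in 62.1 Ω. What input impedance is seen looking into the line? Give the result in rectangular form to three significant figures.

Z_in ≈ 59.6 − j6.93 Ω

λ = v/f = 0.61·c / 643 MHz = 0.285 m
βl = 2π·l/λ = 2π × 0.0446 = 16.1°
tan(βl) = tan(16.1°) = 0.288
Z_in = Z_0·(Z_L + jZ_0·tanβl)/(Z_0 + jZ_L·tanβl)
     = 50·(62.1 + j14.4)/(50 + j17.9)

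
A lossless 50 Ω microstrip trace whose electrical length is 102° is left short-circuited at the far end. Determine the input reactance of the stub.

X_in ≈ -235 Ω (capacitive)

tan(βl) = -4.7
For a short-circuited stub, Z_in = jZ_0·tan(βl)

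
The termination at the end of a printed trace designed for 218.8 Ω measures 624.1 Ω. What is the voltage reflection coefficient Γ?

Γ = (Z_L − Z_0)/(Z_L + Z_0) = (624.1 − 218.8)/(624.1 + 218.8) = 405.3/842.9

Γ = 0.481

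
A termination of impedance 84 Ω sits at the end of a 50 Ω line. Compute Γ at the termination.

Γ = 0.254

Γ = (Z_L − Z_0)/(Z_L + Z_0) = (84 − 50)/(84 + 50) = 34/134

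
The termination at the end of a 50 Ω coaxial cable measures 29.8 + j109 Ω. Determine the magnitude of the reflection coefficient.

|Γ| ≈ 0.821

Γ = (Z_L − Z_0)/(Z_L + Z_0) = (-20.2 + j109)/(79.8 + j109)
|Γ| = 111/135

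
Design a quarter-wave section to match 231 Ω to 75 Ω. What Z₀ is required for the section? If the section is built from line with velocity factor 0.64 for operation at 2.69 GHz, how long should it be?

Z_qwt ≈ 132 Ω; length ≈ 1.78 cm

Z_qwt = √(Z_0·R_L) = √(75 × 231) = √17320
λ = 0.64·c/f = 0.0714 m, so l = λ/4 = 0.0178 m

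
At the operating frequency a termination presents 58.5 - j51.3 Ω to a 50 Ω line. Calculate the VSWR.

VSWR ≈ 2.53

Γ = (Z_L − Z_0)/(Z_L + Z_0) = (8.5 − j51.3)/(108.5 − j51.3)
|Γ| = 52/120 = 0.433
VSWR = (1 + |Γ|)/(1 − |Γ|) = 1.43/0.567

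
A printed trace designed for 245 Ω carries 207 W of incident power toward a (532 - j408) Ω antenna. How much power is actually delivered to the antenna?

P_delivered ≈ 140 W

|Γ| = |(287 − j408)/(777 − j408)| = 0.568
|Γ|² = 0.323
P_refl = |Γ|²·P_inc = 66.9 W, P_del = (1 − |Γ|²)·P_inc = 140 W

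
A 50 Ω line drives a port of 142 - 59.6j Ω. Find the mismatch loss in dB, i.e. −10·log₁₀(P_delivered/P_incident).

Γ = (92 − j59.6)/(192 − j59.6), |Γ| = 0.545
|Γ|² = 0.297, so P_del/P_inc = 1 − |Γ|² = 0.703
ML = −10·log₁₀(1 − |Γ|²)

mismatch loss ≈ 1.53 dB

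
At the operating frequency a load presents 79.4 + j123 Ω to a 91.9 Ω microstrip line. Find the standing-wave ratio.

VSWR ≈ 3.83

Γ = (Z_L − Z_0)/(Z_L + Z_0) = (-12.5 + j123)/(171.3 + j123)
|Γ| = 124/211 = 0.586
VSWR = (1 + |Γ|)/(1 − |Γ|) = 1.59/0.414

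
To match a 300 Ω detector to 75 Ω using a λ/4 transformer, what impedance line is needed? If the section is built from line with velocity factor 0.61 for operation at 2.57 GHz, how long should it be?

Z_qwt = √(Z_0·R_L) = √(75 × 300) = √22500
λ = 0.61·c/f = 0.0712 m, so l = λ/4 = 0.0178 m

Z_qwt ≈ 150 Ω; length ≈ 1.78 cm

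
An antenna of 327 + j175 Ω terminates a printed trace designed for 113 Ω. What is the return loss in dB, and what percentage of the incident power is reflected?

RL ≈ 4.67 dB; 34.1% of incident power reflected

Γ = (214 + j175)/(440 + j175), |Γ| = 0.584
RL = −20·log₁₀(0.584) = 4.67 dB
P_refl/P_inc = |Γ|² = 0.341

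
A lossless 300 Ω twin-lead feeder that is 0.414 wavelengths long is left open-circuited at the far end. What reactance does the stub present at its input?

βl = 2π × 0.414 = 149°
tan(βl) = -0.6
For an open-circuited stub, Z_in = −jZ_0·cot(βl) = −jZ_0/tan(βl)

X_in ≈ 500 Ω (inductive)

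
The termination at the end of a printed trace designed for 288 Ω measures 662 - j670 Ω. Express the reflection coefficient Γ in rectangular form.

Γ ≈ 0.595 − j0.286

Γ = (Z_L − Z_0)/(Z_L + Z_0) = (374 − j670)/(950 − j670)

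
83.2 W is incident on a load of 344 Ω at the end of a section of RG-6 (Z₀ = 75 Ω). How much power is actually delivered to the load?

P_delivered ≈ 48.9 W

Γ = (344 − 75)/(344 + 75) = 0.642
|Γ|² = 0.412
P_refl = |Γ|²·P_inc = 34.3 W, P_del = (1 − |Γ|²)·P_inc = 48.9 W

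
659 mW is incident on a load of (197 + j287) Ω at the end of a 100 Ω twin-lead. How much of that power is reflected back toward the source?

|Γ| = |(97 + j287)/(297 + j287)| = 0.734
|Γ|² = 0.538
P_refl = |Γ|²·P_inc = 355 mW, P_del = (1 − |Γ|²)·P_inc = 304 mW

P_reflected ≈ 355 mW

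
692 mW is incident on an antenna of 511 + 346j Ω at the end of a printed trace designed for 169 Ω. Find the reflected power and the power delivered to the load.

P_reflected ≈ 281 mW; P_delivered ≈ 411 mW

|Γ| = |(342 + j346)/(680 + j346)| = 0.638
|Γ|² = 0.407
P_refl = |Γ|²·P_inc = 281 mW, P_del = (1 − |Γ|²)·P_inc = 411 mW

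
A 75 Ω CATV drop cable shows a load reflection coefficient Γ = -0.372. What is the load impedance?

Z_L ≈ 34.3 Ω

Z_L = Z_0·(1 + Γ)/(1 − Γ) = 75·(0.628)/(1.37)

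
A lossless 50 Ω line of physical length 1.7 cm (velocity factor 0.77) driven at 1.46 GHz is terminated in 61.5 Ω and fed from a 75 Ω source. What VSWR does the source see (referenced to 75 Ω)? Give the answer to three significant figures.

VSWR ≈ 1.52

λ = v/f = 0.77·c / 1.46 GHz = 0.158 m
βl = 2π·l/λ = 2π × 0.107 = 38.7°
tan(βl) = 0.801
Z_in = Z_0·(Z_L + jZ_0·tanβl)/(Z_0 + jZ_L·tanβl) = 51.2 − j10.4 Ω
Γ_s = (Z_in − Z_s)/(Z_in + Z_s) = (-23.8 − j10.4)/(126 − j10.4), |Γ_s| = 0.205
VSWR = (1 + |Γ_s|)/(1 − |Γ_s|)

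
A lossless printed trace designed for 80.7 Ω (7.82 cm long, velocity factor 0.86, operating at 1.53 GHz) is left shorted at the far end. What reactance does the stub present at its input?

X_in ≈ -18.7 Ω (capacitive)

λ = v/f = 0.86·c / 1.53 GHz = 0.169 m
βl = 2π·l/λ = 2π × 0.464 = 167°
tan(βl) = -0.232
For a shorted stub, Z_in = jZ_0·tan(βl)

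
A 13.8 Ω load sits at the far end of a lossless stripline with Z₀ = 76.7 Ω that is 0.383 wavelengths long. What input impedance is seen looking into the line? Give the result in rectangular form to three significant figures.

Z_in ≈ 24.4 − j65.4 Ω

βl = 2π × 0.383 = 138°
tan(βl) = tan(138°) = -0.904
Z_in = Z_0·(Z_L + jZ_0·tanβl)/(Z_0 + jZ_L·tanβl)
     = 76.7·(13.8 − j69.4)/(76.7 − j12.5)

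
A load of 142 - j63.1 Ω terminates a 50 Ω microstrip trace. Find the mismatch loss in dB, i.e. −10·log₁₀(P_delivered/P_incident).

Γ = (92 − j63.1)/(192 − j63.1), |Γ| = 0.552
|Γ|² = 0.305, so P_del/P_inc = 1 − |Γ|² = 0.695
ML = −10·log₁₀(1 − |Γ|²)

mismatch loss ≈ 1.58 dB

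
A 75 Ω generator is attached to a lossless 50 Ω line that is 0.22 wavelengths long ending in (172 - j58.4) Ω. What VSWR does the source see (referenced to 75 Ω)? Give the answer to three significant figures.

βl = 2π × 0.22 = 79.2°
tan(βl) = 5.24
Z_in = Z_0·(Z_L + jZ_0·tanβl)/(Z_0 + jZ_L·tanβl) = 13 − j4.39 Ω
Γ_s = (Z_in − Z_s)/(Z_in + Z_s) = (-62 − j4.39)/(88 − j4.39), |Γ_s| = 0.705
VSWR = (1 + |Γ_s|)/(1 − |Γ_s|)

VSWR ≈ 5.78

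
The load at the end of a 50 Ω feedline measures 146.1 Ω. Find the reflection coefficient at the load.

Γ = 0.49

Γ = (Z_L − Z_0)/(Z_L + Z_0) = (146.1 − 50)/(146.1 + 50) = 96.1/196.1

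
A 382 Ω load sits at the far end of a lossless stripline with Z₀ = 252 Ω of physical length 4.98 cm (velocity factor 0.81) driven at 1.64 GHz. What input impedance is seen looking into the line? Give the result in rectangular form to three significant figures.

Z_in ≈ 196 + j73.9 Ω

λ = v/f = 0.81·c / 1.64 GHz = 0.148 m
βl = 2π·l/λ = 2π × 0.336 = 121°
tan(βl) = tan(121°) = -1.66
Z_in = Z_0·(Z_L + jZ_0·tanβl)/(Z_0 + jZ_L·tanβl)
     = 252·(382 − j419)/(252 − j636)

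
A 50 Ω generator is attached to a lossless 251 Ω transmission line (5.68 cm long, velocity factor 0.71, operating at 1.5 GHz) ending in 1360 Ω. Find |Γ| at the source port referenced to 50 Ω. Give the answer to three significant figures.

|Γ| ≈ 0.897

λ = v/f = 0.71·c / 1.5 GHz = 0.142 m
βl = 2π·l/λ = 2π × 0.4 = 144°
tan(βl) = -0.727
Z_in = Z_0·(Z_L + jZ_0·tanβl)/(Z_0 + jZ_L·tanβl) = 126 + j313 Ω
Γ_s = (Z_in − Z_s)/(Z_in + Z_s) = (76 + j313)/(176 + j313), |Γ_s| = 0.897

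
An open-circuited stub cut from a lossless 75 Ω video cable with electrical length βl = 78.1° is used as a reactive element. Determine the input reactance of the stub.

tan(βl) = 4.75
For an open-circuited stub, Z_in = −jZ_0·cot(βl) = −jZ_0/tan(βl)

X_in ≈ -15.8 Ω (capacitive)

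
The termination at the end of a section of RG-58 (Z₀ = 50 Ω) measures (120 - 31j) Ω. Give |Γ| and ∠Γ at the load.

Γ ≈ 0.443 ∠ -13.6°

Γ = (Z_L − Z_0)/(Z_L + Z_0) = (70 − j31)/(170 − j31)
|Γ| = 76.6/173 = 0.443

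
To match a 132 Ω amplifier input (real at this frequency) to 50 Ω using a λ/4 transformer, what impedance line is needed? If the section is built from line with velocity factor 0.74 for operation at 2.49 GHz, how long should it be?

Z_qwt ≈ 81.2 Ω; length ≈ 2.23 cm

Z_qwt = √(Z_0·R_L) = √(50 × 132) = √6600
λ = 0.74·c/f = 0.0892 m, so l = λ/4 = 0.0223 m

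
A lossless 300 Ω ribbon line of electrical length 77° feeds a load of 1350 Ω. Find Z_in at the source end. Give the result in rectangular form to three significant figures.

tan(βl) = tan(77°) = 4.33
Z_in = Z_0·(Z_L + jZ_0·tanβl)/(Z_0 + jZ_L·tanβl)
     = 300·(1350 + j1300)/(300 + j5850)

Z_in ≈ 70 − j65.7 Ω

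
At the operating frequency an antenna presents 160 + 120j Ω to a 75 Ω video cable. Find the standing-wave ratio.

Γ = (Z_L − Z_0)/(Z_L + Z_0) = (85 + j120)/(235 + j120)
|Γ| = 147/264 = 0.557
VSWR = (1 + |Γ|)/(1 − |Γ|) = 1.56/0.443

VSWR ≈ 3.52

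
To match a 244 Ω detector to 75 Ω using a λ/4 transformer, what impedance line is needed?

Z_qwt = √(Z_0·R_L) = √(75 × 244) = √18300

Z_qwt ≈ 135 Ω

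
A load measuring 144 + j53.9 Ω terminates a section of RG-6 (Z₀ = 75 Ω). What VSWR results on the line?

Γ = (Z_L − Z_0)/(Z_L + Z_0) = (69 + j53.9)/(219 + j53.9)
|Γ| = 87.6/226 = 0.388
VSWR = (1 + |Γ|)/(1 − |Γ|) = 1.39/0.612

VSWR ≈ 2.27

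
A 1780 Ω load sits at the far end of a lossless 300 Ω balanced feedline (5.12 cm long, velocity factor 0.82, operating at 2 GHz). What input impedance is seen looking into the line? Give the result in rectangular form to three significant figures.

Z_in ≈ 185 + j463 Ω

λ = v/f = 0.82·c / 2 GHz = 0.123 m
βl = 2π·l/λ = 2π × 0.416 = 150°
tan(βl) = tan(150°) = -0.581
Z_in = Z_0·(Z_L + jZ_0·tanβl)/(Z_0 + jZ_L·tanβl)
     = 300·(1780 − j174)/(300 − j1030)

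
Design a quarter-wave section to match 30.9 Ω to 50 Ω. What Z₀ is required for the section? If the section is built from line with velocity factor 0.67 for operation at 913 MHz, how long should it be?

Z_qwt ≈ 39.3 Ω; length ≈ 5.5 cm

Z_qwt = √(Z_0·R_L) = √(50 × 30.9) = √1545
λ = 0.67·c/f = 0.22 m, so l = λ/4 = 0.055 m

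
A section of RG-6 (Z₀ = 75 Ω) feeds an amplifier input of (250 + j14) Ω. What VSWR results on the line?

VSWR ≈ 3.34

Γ = (Z_L − Z_0)/(Z_L + Z_0) = (175 + j14)/(325 + j14)
|Γ| = 176/325 = 0.54
VSWR = (1 + |Γ|)/(1 − |Γ|) = 1.54/0.46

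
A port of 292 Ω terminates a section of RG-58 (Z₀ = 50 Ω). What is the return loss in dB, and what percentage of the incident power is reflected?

Γ = (292 − 50)/(292 + 50) = 0.708
RL = −20·log₁₀(0.708) = 3 dB
P_refl/P_inc = |Γ|² = 0.501

RL ≈ 3 dB; 50.1% of incident power reflected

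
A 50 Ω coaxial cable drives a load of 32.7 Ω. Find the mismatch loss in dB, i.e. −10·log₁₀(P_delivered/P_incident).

Γ = (32.7 − 50)/(32.7 + 50) = -0.209
|Γ|² = 0.0438, so P_del/P_inc = 1 − |Γ|² = 0.956
ML = −10·log₁₀(1 − |Γ|²)

mismatch loss ≈ 0.194 dB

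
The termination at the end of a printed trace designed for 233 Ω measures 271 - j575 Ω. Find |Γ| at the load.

|Γ| ≈ 0.754

Γ = (Z_L − Z_0)/(Z_L + Z_0) = (38 − j575)/(504 − j575)
|Γ| = 576/765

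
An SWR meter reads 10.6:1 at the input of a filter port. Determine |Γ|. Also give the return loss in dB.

|Γ| ≈ 0.828; return loss ≈ 1.64 dB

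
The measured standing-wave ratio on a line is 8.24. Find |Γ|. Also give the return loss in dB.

|Γ| ≈ 0.784; return loss ≈ 2.12 dB

|Γ| = (S − 1)/(S + 1) = (8.24 − 1)/(8.24 + 1) = 7.24/9.24
RL = −20·log₁₀|Γ| = −20·log₁₀(0.784)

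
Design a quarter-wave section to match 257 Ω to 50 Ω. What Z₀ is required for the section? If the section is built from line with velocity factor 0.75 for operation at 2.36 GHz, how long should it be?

Z_qwt = √(Z_0·R_L) = √(50 × 257) = √12850
λ = 0.75·c/f = 0.0953 m, so l = λ/4 = 0.0238 m

Z_qwt ≈ 113 Ω; length ≈ 2.38 cm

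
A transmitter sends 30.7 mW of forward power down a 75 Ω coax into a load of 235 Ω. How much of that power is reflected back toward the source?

P_reflected ≈ 8.18 mW

Γ = (235 − 75)/(235 + 75) = 0.516
|Γ|² = 0.266
P_refl = |Γ|²·P_inc = 8.18 mW, P_del = (1 − |Γ|²)·P_inc = 22.5 mW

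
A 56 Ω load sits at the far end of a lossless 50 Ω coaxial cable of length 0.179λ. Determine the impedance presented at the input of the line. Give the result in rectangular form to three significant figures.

Z_in ≈ 46.4 − j4.1 Ω

βl = 2π × 0.179 = 64.4°
tan(βl) = tan(64.4°) = 2.09
Z_in = Z_0·(Z_L + jZ_0·tanβl)/(Z_0 + jZ_L·tanβl)
     = 50·(56 + j105)/(50 + j117)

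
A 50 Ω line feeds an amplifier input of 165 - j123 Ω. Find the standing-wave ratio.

Γ = (Z_L − Z_0)/(Z_L + Z_0) = (115 − j123)/(215 − j123)
|Γ| = 168/248 = 0.68
VSWR = (1 + |Γ|)/(1 − |Γ|) = 1.68/0.32

VSWR ≈ 5.25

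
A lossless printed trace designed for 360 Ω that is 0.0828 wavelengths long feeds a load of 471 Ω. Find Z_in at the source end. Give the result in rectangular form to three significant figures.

βl = 2π × 0.0828 = 29.8°
tan(βl) = tan(29.8°) = 0.573
Z_in = Z_0·(Z_L + jZ_0·tanβl)/(Z_0 + jZ_L·tanβl)
     = 360·(471 + j206)/(360 + j270)

Z_in ≈ 401 − j94 Ω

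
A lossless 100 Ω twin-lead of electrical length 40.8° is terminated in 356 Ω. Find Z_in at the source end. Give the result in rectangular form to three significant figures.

tan(βl) = tan(40.8°) = 0.863
Z_in = Z_0·(Z_L + jZ_0·tanβl)/(Z_0 + jZ_L·tanβl)
     = 100·(356 + j86.3)/(100 + j307)

Z_in ≈ 59.5 − j96.5 Ω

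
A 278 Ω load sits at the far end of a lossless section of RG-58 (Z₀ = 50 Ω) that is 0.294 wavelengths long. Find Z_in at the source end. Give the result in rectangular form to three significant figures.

Z_in ≈ 9.69 + j13.7 Ω

βl = 2π × 0.294 = 106°
tan(βl) = tan(106°) = -3.52
Z_in = Z_0·(Z_L + jZ_0·tanβl)/(Z_0 + jZ_L·tanβl)
     = 50·(278 − j176)/(50 − j980)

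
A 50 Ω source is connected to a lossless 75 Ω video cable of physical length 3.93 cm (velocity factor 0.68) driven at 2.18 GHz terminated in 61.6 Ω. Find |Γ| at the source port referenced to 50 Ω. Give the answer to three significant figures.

|Γ| ≈ 0.171

λ = v/f = 0.68·c / 2.18 GHz = 0.0936 m
βl = 2π·l/λ = 2π × 0.42 = 151°
tan(βl) = -0.55
Z_in = Z_0·(Z_L + jZ_0·tanβl)/(Z_0 + jZ_L·tanβl) = 66.6 − j11.1 Ω
Γ_s = (Z_in − Z_s)/(Z_in + Z_s) = (16.6 − j11.1)/(117 − j11.1), |Γ_s| = 0.171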